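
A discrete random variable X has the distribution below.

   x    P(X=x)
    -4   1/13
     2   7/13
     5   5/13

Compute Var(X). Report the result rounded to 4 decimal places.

E[X] = (1/13)·(-4) + (7/13)·2 + (5/13)·5 = 35/13
E[X²] = (1/13)·16 + (7/13)·4 + (5/13)·25 = 13
Var(X) = 13 − (35/13)² = 972/169 ≈ 5.7515

5.7515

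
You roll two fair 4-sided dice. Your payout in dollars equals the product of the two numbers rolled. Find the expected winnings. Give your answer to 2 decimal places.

Distribution of the product of the two numbers rolled: 1 w.p. 1/16, 2 w.p. 1/8, 3 w.p. 1/8, 4 w.p. 3/16, 6 w.p. 1/8, 8 w.p. 1/8, …
E[payout] = (1/16)·1 + (1/8)·2 + (1/8)·3 + (3/16)·4 + (1/8)·6 + (1/8)·8 + (1/16)·9 + (1/8)·12 + (1/16)·16 = 25/4
≈ $6.25

$6.25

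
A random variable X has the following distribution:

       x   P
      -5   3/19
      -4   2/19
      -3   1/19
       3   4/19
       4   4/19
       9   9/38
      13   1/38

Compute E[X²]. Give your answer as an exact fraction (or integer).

E[X²] = (3/19)·25 + (2/19)·16 + (1/19)·9 + (4/19)·9 + (4/19)·16 + (9/38)·81 + (1/38)·169
     = 35

35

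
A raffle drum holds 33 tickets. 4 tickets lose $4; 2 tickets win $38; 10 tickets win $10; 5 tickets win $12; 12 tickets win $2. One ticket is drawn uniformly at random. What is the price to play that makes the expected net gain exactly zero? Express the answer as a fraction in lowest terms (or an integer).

244/33 dollars

E[payout] = (4/33)·(-4) + (2/33)·38 + (10/33)·10 + (5/33)·12 + (12/33)·2 = 244/33
Fair fee = E[payout] = 244/33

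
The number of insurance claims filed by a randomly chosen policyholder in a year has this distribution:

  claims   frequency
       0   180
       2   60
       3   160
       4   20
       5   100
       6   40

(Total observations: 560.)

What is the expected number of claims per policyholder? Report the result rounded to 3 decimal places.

2.536

Total = 560, so P(claims=0) = 180/560, etc.
E[X] = (9/28)·0 + (3/28)·2 + (2/7)·3 + (1/28)·4 + (5/28)·5 + (1/14)·6
     = 71/28 ≈ 2.536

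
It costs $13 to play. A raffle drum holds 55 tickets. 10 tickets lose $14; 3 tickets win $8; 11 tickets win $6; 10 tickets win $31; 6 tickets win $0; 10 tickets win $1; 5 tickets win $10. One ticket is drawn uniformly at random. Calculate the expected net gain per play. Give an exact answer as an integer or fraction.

-79/11 dollars

E[payout] = (10/55)·(-14) + (3/55)·8 + (11/55)·6 + (10/55)·31 + (6/55)·0 + (10/55)·1 + (5/55)·10 = 64/11
Expected profit = 64/11 − 13 = -79/11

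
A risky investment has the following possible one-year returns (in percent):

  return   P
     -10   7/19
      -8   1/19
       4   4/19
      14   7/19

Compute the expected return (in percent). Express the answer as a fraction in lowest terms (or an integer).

36/19

E[X] = (7/19)·(-10) + (1/19)·(-8) + (4/19)·4 + (7/19)·14
     = 36/19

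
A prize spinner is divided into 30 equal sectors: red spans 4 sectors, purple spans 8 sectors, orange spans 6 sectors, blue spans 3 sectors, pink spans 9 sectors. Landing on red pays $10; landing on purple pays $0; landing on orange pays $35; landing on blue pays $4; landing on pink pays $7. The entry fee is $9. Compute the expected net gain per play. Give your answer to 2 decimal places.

$1.83

E[payout] = (4/30)·10 + (8/30)·0 + (6/30)·35 + (3/30)·4 + (9/30)·7 = 65/6
Expected profit = 65/6 − 9 = 11/6 ≈ $1.83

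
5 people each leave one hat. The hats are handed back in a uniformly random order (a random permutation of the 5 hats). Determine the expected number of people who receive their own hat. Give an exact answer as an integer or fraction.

Let Xᵢ = 1 if person i gets their own hat. For each i, P(Xᵢ=1) = 1/5.
By linearity of expectation, E[X₁+…+X_5] = 5·(1/5) = 1.

1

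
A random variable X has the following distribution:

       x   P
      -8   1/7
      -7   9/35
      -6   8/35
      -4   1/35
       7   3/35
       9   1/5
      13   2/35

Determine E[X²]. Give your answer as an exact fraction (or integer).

2117/35

E[X²] = (1/7)·64 + (9/35)·49 + (8/35)·36 + (1/35)·16 + (3/35)·49 + (1/5)·81 + (2/35)·169
     = 2117/35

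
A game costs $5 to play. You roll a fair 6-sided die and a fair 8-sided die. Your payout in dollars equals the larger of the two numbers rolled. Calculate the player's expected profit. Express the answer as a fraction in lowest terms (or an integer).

Distribution of the larger of the two numbers rolled: 1 w.p. 1/48, 2 w.p. 1/16, 3 w.p. 5/48, 4 w.p. 7/48, 5 w.p. 3/16, 6 w.p. 11/48, …
E[payout] = (1/48)·1 + (1/16)·2 + (5/48)·3 + (7/48)·4 + (3/16)·5 + (11/48)·6 + (1/8)·7 + (1/8)·8 = 251/48
Expected profit = 251/48 − 5 = 11/48

11/48 dollars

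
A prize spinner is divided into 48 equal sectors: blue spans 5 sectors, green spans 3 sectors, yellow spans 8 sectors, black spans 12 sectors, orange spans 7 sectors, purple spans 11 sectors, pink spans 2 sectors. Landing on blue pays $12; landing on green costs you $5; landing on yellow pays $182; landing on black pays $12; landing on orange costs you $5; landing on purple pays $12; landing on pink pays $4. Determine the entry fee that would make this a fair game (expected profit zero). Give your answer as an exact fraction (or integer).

E[payout] = (5/48)·12 + (3/48)·(-5) + (8/48)·182 + (12/48)·12 + (7/48)·(-5) + (11/48)·12 + (2/48)·4 = 875/24
Fair fee = E[payout] = 875/24

875/24 dollars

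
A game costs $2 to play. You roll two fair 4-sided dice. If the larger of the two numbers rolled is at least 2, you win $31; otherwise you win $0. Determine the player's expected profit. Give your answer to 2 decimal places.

E[payout] = (1/16)·0 + (15/16)·31 = 465/16
Expected profit = 465/16 − 2 = 433/16 ≈ $27.06

$27.06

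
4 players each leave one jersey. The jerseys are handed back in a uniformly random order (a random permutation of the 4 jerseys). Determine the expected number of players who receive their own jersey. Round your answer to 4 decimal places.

1.0000

Let Xᵢ = 1 if person i gets their own jersey. For each i, P(Xᵢ=1) = 1/4.
By linearity of expectation, E[X₁+…+X_4] = 4·(1/4) = 1.
≈ 1.0000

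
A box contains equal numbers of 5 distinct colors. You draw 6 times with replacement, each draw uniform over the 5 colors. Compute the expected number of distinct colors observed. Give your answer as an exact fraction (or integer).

Let Xⱼ=1 if type j appears at least once. P(Xⱼ=1) = 1 − ((5−1)/5)^6 = 11529/15625.
E[#distinct] = 5·11529/15625 = 11529/3125.

11529/3125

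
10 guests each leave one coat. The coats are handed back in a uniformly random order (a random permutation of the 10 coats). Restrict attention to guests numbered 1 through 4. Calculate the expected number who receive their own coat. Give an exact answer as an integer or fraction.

2/5

Let Xᵢ = 1 if person i gets their own coat. For each i, P(Xᵢ=1) = 1/10.
By linearity of expectation, E[X₁+…+X_4] = 4·(1/10) = 2/5.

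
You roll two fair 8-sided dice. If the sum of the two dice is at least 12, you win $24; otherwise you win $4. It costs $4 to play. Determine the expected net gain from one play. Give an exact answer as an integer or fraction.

E[payout] = (49/64)·4 + (15/64)·24 = 139/16
Expected profit = 139/16 − 4 = 75/16

75/16 dollars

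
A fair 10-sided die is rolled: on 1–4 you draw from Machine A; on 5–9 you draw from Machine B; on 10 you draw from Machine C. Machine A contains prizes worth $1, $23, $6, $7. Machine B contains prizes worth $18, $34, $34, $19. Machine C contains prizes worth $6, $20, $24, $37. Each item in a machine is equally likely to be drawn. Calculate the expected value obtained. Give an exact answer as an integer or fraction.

E[X | Machine A] = (1 + 23 + 6 + 7)/4 = 37/4
E[X | Machine B] = (18 + 34 + 34 + 19)/4 = 105/4
E[X | Machine C] = (6 + 20 + 24 + 37)/4 = 87/4
E[X] = (2/5)·37/4 + (1/2)·105/4 + (1/10)·87/4 = 19

$19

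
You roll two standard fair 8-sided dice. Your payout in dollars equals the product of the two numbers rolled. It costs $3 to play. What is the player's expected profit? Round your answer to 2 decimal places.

Distribution of the product of the two numbers rolled: 1 w.p. 1/64, 2 w.p. 1/32, 3 w.p. 1/32, 4 w.p. 3/64, 5 w.p. 1/32, 6 w.p. 1/16, …
E[payout] = (1/64)·1 + (1/32)·2 + (1/32)·3 + (3/64)·4 + (1/32)·5 + (1/16)·6 + (1/32)·7 + (1/16)·8 + (1/64)·9 + (1/32)·10 + (1/16)·12 + (1/32)·14 + (1/32)·15 + (3/64)·16 + (1/32)·18 + (1/32)·20 + (1/32)·21 + (1/16)·24 + (1/64)·25 + (1/32)·28 + (1/32)·30 + (1/32)·32 + (1/32)·35 + (1/64)·36 + (1/32)·40 + (1/32)·42 + (1/32)·48 + (1/64)·49 + (1/32)·56 + (1/64)·64 = 81/4
Expected profit = 81/4 − 3 = 69/4 ≈ $17.25

$17.25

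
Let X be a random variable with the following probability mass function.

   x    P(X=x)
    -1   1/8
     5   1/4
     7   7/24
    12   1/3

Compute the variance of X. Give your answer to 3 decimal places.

E[X] = (1/8)·(-1) + (1/4)·5 + (7/24)·7 + (1/3)·12 = 43/6
E[X²] = (1/8)·1 + (1/4)·25 + (7/24)·49 + (1/3)·144 = 206/3
Var(X) = 206/3 − (43/6)² = 623/36 ≈ 17.306

17.306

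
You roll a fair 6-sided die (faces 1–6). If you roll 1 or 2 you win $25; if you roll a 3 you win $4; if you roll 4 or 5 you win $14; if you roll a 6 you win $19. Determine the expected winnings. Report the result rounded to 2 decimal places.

E[payout] = (1/6)·4 + (1/3)·14 + (1/6)·19 + (1/3)·25 = 101/6
≈ $16.83

$16.83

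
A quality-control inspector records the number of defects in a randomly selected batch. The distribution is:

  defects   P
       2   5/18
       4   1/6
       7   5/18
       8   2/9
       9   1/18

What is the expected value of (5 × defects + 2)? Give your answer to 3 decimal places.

29.222

E[5x+2] = (5/18)·12 + (1/6)·22 + (5/18)·37 + (2/9)·42 + (1/18)·47
     = 263/9 ≈ 29.222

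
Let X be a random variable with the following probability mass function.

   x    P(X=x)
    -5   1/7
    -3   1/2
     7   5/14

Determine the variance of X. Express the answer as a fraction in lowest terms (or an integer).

1249/49

E[X] = (1/7)·(-5) + (1/2)·(-3) + (5/14)·7 = 2/7
E[X²] = (1/7)·25 + (1/2)·9 + (5/14)·49 = 179/7
Var(X) = 179/7 − (2/7)² = 1249/49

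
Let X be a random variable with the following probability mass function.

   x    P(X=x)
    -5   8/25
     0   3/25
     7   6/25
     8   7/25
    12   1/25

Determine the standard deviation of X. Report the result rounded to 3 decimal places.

5.967

E[X] = 14/5, E[X²] = 1086/25
Var(X) = E[X²] − (E[X])² = 1086/25 − 196/25 = 178/5
SD(X) = √(178/5) ≈ 5.967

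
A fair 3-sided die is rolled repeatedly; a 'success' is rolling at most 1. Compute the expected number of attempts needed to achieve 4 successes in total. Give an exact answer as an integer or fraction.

By linearity (sum of 4 independent geometric waits), E[trials] = 4/p = 4/(1/3) = 12.

12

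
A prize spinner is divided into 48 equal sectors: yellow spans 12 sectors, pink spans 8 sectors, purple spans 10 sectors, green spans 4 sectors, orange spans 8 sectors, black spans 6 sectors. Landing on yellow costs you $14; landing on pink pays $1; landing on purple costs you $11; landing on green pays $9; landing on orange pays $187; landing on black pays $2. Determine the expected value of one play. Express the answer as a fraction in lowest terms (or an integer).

E[payout] = (12/48)·(-14) + (8/48)·1 + (10/48)·(-11) + (4/48)·9 + (8/48)·187 + (6/48)·2 = 637/24

637/24 dollars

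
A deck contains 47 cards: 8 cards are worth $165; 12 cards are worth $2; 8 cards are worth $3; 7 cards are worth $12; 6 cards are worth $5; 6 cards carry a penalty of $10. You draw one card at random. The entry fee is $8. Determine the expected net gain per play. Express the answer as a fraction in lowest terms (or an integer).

1046/47 dollars

E[payout] = (8/47)·165 + (12/47)·2 + (8/47)·3 + (7/47)·12 + (6/47)·5 + (6/47)·(-10) = 1422/47
Expected profit = 1422/47 − 8 = 1046/47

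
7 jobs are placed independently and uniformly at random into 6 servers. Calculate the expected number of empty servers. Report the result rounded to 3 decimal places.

1.674

Let Xⱼ=1 if server j is empty. P(Xⱼ=1) = ((6-1)/6)^7 = 78125/279936.
By linearity, E[#empty] = 6·78125/279936 = 78125/46656.
≈ 1.674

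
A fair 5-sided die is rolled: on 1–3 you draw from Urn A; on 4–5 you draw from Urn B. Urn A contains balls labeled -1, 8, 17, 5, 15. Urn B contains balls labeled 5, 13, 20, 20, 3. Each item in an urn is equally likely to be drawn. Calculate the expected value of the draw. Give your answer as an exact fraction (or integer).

254/25

E[X | Urn A] = (-1 + 8 + 17 + 5 + 15)/5 = 44/5
E[X | Urn B] = (5 + 13 + 20 + 20 + 3)/5 = 61/5
E[X] = (3/5)·44/5 + (2/5)·61/5 = 254/25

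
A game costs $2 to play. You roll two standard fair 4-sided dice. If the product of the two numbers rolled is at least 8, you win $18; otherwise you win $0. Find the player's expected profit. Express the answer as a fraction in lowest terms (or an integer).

E[payout] = (5/8)·0 + (3/8)·18 = 27/4
Expected profit = 27/4 − 2 = 19/4

19/4 dollars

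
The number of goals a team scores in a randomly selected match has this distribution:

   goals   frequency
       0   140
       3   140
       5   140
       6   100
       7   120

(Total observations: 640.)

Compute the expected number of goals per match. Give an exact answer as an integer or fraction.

Total = 640, so P(goals=0) = 140/640, etc.
E[X] = (7/32)·0 + (7/32)·3 + (7/32)·5 + (5/32)·6 + (3/16)·7
     = 4

4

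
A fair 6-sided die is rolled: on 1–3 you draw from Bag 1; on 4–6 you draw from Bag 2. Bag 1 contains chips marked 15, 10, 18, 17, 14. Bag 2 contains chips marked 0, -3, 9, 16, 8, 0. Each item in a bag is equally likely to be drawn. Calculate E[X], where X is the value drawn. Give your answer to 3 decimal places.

9.900

E[X | Bag 1] = (15 + 10 + 18 + 17 + 14)/5 = 74/5
E[X | Bag 2] = (0 − 3 + 9 + 16 + 8 + 0)/6 = 5
E[X] = (1/2)·74/5 + (1/2)·5 = 99/10 ≈ 9.900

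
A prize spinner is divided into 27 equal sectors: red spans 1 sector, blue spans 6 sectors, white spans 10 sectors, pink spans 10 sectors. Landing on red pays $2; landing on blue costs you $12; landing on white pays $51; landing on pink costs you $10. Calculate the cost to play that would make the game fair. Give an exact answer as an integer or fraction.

E[payout] = (1/27)·2 + (6/27)·(-12) + (10/27)·51 + (10/27)·(-10) = 340/27
Fair fee = E[payout] = 340/27

340/27 dollars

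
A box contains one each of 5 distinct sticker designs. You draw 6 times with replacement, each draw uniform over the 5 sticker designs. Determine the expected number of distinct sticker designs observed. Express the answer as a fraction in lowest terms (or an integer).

Let Xⱼ=1 if type j appears at least once. P(Xⱼ=1) = 1 − ((5−1)/5)^6 = 11529/15625.
E[#distinct] = 5·11529/15625 = 11529/3125.

11529/3125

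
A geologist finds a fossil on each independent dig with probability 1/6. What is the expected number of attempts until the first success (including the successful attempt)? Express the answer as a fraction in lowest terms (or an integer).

For a geometric distribution, E[trials] = 1/p = 1/(1/6) = 6.

6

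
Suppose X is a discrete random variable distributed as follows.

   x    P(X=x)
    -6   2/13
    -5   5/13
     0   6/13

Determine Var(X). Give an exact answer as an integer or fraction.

1192/169

E[X] = (2/13)·(-6) + (5/13)·(-5) + (6/13)·0 = -37/13
E[X²] = (2/13)·36 + (5/13)·25 + (6/13)·0 = 197/13
Var(X) = 197/13 − (-37/13)² = 1192/169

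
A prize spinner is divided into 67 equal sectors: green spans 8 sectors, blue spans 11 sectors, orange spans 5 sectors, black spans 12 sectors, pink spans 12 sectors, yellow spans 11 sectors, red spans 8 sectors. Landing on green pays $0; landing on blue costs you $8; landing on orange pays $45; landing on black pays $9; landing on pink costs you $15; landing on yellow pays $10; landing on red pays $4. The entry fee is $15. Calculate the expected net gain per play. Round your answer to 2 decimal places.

E[payout] = (8/67)·0 + (11/67)·(-8) + (5/67)·45 + (12/67)·9 + (12/67)·(-15) + (11/67)·10 + (8/67)·4 = 207/67
Expected profit = 207/67 − 15 = -798/67 ≈ -$11.91

-$11.91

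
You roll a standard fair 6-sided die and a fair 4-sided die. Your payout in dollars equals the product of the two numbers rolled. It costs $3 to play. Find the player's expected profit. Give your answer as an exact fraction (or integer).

Distribution of the product of the two numbers rolled: 1 w.p. 1/24, 2 w.p. 1/12, 3 w.p. 1/12, 4 w.p. 1/8, 5 w.p. 1/24, 6 w.p. 1/8, …
E[payout] = (1/24)·1 + (1/12)·2 + (1/12)·3 + (1/8)·4 + (1/24)·5 + (1/8)·6 + (1/12)·8 + (1/24)·9 + (1/24)·10 + (1/8)·12 + (1/24)·15 + (1/24)·16 + (1/24)·18 + (1/24)·20 + (1/24)·24 = 35/4
Expected profit = 35/4 − 3 = 23/4

23/4 dollars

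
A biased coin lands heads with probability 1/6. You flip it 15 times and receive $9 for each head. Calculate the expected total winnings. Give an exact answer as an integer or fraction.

45/2 dollars

E[#heads] = 15·1/6 = 5/2 (linearity over flips).
E[winnings] = 9·5/2 = 45/2.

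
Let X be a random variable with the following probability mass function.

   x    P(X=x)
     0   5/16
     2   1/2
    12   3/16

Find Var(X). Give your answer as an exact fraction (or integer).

295/16

E[X] = (5/16)·0 + (1/2)·2 + (3/16)·12 = 13/4
E[X²] = (5/16)·0 + (1/2)·4 + (3/16)·144 = 29
Var(X) = 29 − (13/4)² = 295/16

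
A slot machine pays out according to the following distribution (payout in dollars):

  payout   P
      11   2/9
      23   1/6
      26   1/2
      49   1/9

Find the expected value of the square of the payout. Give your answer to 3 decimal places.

E[X²] = (2/9)·121 + (1/6)·529 + (1/2)·676 + (1/9)·2401
     = 4319/6 ≈ 719.833

719.833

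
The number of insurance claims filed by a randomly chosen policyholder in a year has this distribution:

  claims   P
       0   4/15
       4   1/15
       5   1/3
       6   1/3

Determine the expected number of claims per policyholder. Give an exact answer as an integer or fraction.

E[X] = (4/15)·0 + (1/15)·4 + (1/3)·5 + (1/3)·6
     = 59/15

59/15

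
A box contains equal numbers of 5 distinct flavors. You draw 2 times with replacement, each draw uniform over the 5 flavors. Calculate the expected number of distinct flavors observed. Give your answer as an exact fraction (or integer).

Let Xⱼ=1 if type j appears at least once. P(Xⱼ=1) = 1 − ((5−1)/5)^2 = 9/25.
E[#distinct] = 5·9/25 = 9/5.

9/5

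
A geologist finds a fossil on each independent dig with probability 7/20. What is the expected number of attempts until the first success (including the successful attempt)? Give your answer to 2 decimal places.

2.86

For a geometric distribution, E[trials] = 1/p = 1/(7/20) = 20/7.
≈ 2.86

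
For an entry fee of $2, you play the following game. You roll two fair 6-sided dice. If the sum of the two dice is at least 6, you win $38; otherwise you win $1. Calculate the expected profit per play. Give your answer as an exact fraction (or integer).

463/18 dollars

E[payout] = (5/18)·1 + (13/18)·38 = 499/18
Expected profit = 499/18 − 2 = 463/18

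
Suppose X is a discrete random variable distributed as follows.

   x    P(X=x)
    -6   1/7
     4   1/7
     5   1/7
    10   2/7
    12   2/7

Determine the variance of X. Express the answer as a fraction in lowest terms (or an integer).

1746/49

E[X] = (1/7)·(-6) + (1/7)·4 + (1/7)·5 + (2/7)·10 + (2/7)·12 = 47/7
E[X²] = (1/7)·36 + (1/7)·16 + (1/7)·25 + (2/7)·100 + (2/7)·144 = 565/7
Var(X) = 565/7 − (47/7)² = 1746/49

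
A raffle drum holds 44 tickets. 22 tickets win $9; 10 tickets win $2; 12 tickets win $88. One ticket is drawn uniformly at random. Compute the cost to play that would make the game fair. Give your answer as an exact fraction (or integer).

637/22 dollars

E[payout] = (22/44)·9 + (10/44)·2 + (12/44)·88 = 637/22
Fair fee = E[payout] = 637/22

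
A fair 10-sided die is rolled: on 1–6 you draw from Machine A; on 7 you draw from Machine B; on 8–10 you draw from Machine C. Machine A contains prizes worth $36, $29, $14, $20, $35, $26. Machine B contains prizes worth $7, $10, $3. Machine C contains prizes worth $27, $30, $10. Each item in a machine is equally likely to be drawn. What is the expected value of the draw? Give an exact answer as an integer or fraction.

701/30 dollars

E[X | Machine A] = (36 + 29 + 14 + 20 + 35 + 26)/6 = 80/3
E[X | Machine B] = (7 + 10 + 3)/3 = 20/3
E[X | Machine C] = (27 + 30 + 10)/3 = 67/3
E[X] = (3/5)·80/3 + (1/10)·20/3 + (3/10)·67/3 = 701/30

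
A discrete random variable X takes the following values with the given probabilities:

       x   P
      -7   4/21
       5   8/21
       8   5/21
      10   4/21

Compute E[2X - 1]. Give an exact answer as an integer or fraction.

163/21

E[2x-1] = (4/21)·(-15) + (8/21)·9 + (5/21)·15 + (4/21)·19
     = 163/21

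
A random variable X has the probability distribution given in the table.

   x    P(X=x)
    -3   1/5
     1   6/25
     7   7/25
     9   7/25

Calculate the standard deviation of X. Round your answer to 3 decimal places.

4.633

E[X] = 103/25, E[X²] = 961/25
Var(X) = E[X²] − (E[X])² = 961/25 − 10609/625 = 13416/625
SD(X) = √(13416/625) ≈ 4.633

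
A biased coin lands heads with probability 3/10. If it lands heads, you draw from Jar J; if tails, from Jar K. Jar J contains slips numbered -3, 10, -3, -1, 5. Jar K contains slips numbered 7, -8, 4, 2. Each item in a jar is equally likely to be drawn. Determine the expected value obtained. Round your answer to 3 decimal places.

1.355

E[X | Jar J] = (-3 + 10 − 3 − 1 + 5)/5 = 8/5
E[X | Jar K] = (7 − 8 + 4 + 2)/4 = 5/4
E[X] = (3/10)·8/5 + (7/10)·5/4 = 271/200 ≈ 1.355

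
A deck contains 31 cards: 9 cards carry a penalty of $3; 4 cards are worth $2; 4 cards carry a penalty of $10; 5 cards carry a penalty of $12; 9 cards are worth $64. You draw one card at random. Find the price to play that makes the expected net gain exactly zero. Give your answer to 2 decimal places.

$14.74

E[payout] = (9/31)·(-3) + (4/31)·2 + (4/31)·(-10) + (5/31)·(-12) + (9/31)·64 = 457/31
Fair fee = E[payout] = 457/31 ≈ $14.74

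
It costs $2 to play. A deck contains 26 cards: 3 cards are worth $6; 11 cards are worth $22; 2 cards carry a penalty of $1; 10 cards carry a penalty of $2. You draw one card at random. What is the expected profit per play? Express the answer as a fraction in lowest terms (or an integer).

93/13 dollars

E[payout] = (3/26)·6 + (11/26)·22 + (2/26)·(-1) + (10/26)·(-2) = 119/13
Expected profit = 119/13 − 2 = 93/13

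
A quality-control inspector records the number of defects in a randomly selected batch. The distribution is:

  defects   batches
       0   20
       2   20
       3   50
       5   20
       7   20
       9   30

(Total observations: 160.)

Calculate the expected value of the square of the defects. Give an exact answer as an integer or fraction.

Total = 160, so P(defects=0) = 20/160, etc.
E[X²] = (1/8)·0 + (1/8)·4 + (5/16)·9 + (1/8)·25 + (1/8)·49 + (3/16)·81
     = 111/4

111/4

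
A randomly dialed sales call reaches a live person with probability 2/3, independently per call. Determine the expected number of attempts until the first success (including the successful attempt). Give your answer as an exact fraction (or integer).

3/2

For a geometric distribution, E[trials] = 1/p = 1/(2/3) = 3/2.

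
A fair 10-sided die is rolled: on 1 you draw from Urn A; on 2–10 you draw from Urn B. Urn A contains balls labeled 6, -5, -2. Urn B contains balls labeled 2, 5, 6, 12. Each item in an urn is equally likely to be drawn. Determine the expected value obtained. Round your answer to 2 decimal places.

5.59

E[X | Urn A] = (6 − 5 − 2)/3 = -1/3
E[X | Urn B] = (2 + 5 + 6 + 12)/4 = 25/4
E[X] = (1/10)·(-1/3) + (9/10)·25/4 = 671/120 ≈ 5.59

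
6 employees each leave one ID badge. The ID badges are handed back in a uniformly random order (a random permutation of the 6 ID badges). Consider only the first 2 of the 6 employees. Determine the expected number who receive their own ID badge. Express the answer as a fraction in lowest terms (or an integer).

1/3

Let Xᵢ = 1 if person i gets their own ID badge. For each i, P(Xᵢ=1) = 1/6.
By linearity of expectation, E[X₁+…+X_2] = 2·(1/6) = 1/3.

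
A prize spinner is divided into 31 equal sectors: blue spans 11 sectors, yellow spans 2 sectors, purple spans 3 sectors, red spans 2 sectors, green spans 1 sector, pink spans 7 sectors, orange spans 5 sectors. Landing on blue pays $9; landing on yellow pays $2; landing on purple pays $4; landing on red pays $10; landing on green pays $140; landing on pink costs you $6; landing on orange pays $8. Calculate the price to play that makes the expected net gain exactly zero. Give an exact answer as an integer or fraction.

273/31 dollars

E[payout] = (11/31)·9 + (2/31)·2 + (3/31)·4 + (2/31)·10 + (1/31)·140 + (7/31)·(-6) + (5/31)·8 = 273/31
Fair fee = E[payout] = 273/31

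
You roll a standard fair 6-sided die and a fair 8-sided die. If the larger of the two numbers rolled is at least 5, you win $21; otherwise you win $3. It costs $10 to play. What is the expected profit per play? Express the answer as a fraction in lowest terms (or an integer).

E[payout] = (1/3)·3 + (2/3)·21 = 15
Expected profit = 15 − 10 = 5

$5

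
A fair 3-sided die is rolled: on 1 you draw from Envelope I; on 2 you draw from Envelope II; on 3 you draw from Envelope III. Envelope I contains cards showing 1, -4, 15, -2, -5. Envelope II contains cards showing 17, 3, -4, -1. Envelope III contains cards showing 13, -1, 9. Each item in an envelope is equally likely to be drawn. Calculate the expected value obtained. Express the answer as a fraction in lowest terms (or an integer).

47/12

E[X | Envelope I] = (1 − 4 + 15 − 2 − 5)/5 = 1
E[X | Envelope II] = (17 + 3 − 4 − 1)/4 = 15/4
E[X | Envelope III] = (13 − 1 + 9)/3 = 7
E[X] = (1/3)·1 + (1/3)·15/4 + (1/3)·7 = 47/12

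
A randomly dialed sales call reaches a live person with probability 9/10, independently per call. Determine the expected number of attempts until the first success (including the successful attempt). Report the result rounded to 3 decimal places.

For a geometric distribution, E[trials] = 1/p = 1/(9/10) = 10/9.
≈ 1.111

1.111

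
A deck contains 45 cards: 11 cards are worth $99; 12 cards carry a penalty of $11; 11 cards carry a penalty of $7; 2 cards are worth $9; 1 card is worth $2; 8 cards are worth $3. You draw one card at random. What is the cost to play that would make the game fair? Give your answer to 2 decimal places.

E[payout] = (11/45)·99 + (12/45)·(-11) + (11/45)·(-7) + (2/45)·9 + (1/45)·2 + (8/45)·3 = 308/15
Fair fee = E[payout] = 308/15 ≈ $20.53

$20.53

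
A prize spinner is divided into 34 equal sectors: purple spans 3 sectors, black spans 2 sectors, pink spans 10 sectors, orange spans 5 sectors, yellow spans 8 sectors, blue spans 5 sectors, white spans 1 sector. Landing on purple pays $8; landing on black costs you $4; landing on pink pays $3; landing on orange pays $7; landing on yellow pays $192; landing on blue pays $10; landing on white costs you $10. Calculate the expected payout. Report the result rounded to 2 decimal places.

E[payout] = (3/34)·8 + (2/34)·(-4) + (10/34)·3 + (5/34)·7 + (8/34)·192 + (5/34)·10 + (1/34)·(-10) = 1657/34
≈ $48.74

$48.74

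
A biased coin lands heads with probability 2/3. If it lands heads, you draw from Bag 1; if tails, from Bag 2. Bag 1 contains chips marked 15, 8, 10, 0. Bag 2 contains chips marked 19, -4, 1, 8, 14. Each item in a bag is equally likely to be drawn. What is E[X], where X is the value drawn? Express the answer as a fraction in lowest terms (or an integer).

E[X | Bag 1] = (15 + 8 + 10 + 0)/4 = 33/4
E[X | Bag 2] = (19 − 4 + 1 + 8 + 14)/5 = 38/5
E[X] = (2/3)·33/4 + (1/3)·38/5 = 241/30

241/30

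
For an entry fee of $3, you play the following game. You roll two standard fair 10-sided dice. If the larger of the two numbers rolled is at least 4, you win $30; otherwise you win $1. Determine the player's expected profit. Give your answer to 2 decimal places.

E[payout] = (9/100)·1 + (91/100)·30 = 2739/100
Expected profit = 2739/100 − 3 = 2439/100 ≈ $24.39

$24.39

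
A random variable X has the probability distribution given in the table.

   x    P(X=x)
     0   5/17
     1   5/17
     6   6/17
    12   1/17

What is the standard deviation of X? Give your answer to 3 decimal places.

E[X] = 53/17, E[X²] = 365/17
Var(X) = E[X²] − (E[X])² = 365/17 − 2809/289 = 3396/289
SD(X) = √(3396/289) ≈ 3.428

3.428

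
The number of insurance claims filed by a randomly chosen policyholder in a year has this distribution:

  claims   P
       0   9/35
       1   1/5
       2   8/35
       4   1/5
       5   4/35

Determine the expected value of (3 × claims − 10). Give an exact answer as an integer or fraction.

E[3x-10] = (9/35)·(-10) + (1/5)·(-7) + (8/35)·(-4) + (1/5)·2 + (4/35)·5
     = -137/35

-137/35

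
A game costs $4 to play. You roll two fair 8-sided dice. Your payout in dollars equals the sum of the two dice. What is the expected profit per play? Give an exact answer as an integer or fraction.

$5

Distribution of the sum of the two dice: 2 w.p. 1/64, 3 w.p. 1/32, 4 w.p. 3/64, 5 w.p. 1/16, 6 w.p. 5/64, 7 w.p. 3/32, …
E[payout] = (1/64)·2 + (1/32)·3 + (3/64)·4 + (1/16)·5 + (5/64)·6 + (3/32)·7 + (7/64)·8 + (1/8)·9 + (7/64)·10 + (3/32)·11 + (5/64)·12 + (1/16)·13 + (3/64)·14 + (1/32)·15 + (1/64)·16 = 9
Expected profit = 9 − 4 = 5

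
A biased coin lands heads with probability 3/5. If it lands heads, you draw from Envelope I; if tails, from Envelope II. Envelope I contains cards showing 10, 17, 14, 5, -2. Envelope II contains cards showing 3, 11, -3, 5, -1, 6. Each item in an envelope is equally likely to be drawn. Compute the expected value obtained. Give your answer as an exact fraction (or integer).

167/25

E[X | Envelope I] = (10 + 17 + 14 + 5 − 2)/5 = 44/5
E[X | Envelope II] = (3 + 11 − 3 + 5 − 1 + 6)/6 = 7/2
E[X] = (3/5)·44/5 + (2/5)·7/2 = 167/25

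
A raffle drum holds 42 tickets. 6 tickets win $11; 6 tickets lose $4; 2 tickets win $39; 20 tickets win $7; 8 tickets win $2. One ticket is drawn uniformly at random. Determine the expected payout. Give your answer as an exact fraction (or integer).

46/7 dollars

E[payout] = (6/42)·11 + (6/42)·(-4) + (2/42)·39 + (20/42)·7 + (8/42)·2 = 46/7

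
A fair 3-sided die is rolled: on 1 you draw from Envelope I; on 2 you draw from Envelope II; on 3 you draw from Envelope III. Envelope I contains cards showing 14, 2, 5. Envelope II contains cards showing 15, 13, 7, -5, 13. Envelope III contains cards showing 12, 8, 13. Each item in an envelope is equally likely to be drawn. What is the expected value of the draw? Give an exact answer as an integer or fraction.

E[X | Envelope I] = (14 + 2 + 5)/3 = 7
E[X | Envelope II] = (15 + 13 + 7 − 5 + 13)/5 = 43/5
E[X | Envelope III] = (12 + 8 + 13)/3 = 11
E[X] = (1/3)·7 + (1/3)·43/5 + (1/3)·11 = 133/15

133/15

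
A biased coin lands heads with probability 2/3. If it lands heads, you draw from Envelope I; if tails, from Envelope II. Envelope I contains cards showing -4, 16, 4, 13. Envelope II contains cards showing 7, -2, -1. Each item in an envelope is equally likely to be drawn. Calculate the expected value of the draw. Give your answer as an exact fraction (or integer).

E[X | Envelope I] = (-4 + 16 + 4 + 13)/4 = 29/4
E[X | Envelope II] = (7 − 2 − 1)/3 = 4/3
E[X] = (2/3)·29/4 + (1/3)·4/3 = 95/18

95/18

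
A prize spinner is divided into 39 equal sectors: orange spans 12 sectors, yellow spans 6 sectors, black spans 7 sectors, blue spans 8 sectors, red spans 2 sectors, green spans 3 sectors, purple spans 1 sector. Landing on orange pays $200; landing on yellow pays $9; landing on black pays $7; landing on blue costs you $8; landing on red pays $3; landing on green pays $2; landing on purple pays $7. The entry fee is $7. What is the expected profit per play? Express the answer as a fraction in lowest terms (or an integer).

2185/39 dollars

E[payout] = (12/39)·200 + (6/39)·9 + (7/39)·7 + (8/39)·(-8) + (2/39)·3 + (3/39)·2 + (1/39)·7 = 2458/39
Expected profit = 2458/39 − 7 = 2185/39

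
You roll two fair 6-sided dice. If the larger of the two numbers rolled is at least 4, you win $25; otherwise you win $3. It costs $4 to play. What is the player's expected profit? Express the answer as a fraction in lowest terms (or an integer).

E[payout] = (1/4)·3 + (3/4)·25 = 39/2
Expected profit = 39/2 − 4 = 31/2

31/2 dollars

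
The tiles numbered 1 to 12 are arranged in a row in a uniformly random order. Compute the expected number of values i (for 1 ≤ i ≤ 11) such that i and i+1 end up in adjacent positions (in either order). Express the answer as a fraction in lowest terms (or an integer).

For each i ∈ {1,…,11}, let Xᵢ = 1 if i and i+1 are adjacent. P(Xᵢ=1) = 2·(12−1)!/12! = 2/12.
By linearity, E[ΣXᵢ] = (11)·(2/12) = 11/6.

11/6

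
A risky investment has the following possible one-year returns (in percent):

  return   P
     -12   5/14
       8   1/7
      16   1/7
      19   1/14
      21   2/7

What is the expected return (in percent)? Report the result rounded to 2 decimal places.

E[X] = (5/14)·(-12) + (1/7)·8 + (1/7)·16 + (1/14)·19 + (2/7)·21
     = 13/2 ≈ 6.50

6.50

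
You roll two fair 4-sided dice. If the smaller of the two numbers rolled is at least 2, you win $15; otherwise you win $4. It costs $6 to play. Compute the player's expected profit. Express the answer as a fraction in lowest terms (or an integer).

67/16 dollars

E[payout] = (7/16)·4 + (9/16)·15 = 163/16
Expected profit = 163/16 − 6 = 67/16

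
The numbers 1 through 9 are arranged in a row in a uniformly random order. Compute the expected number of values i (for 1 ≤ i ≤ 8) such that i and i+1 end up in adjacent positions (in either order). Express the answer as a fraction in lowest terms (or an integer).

16/9

For each i ∈ {1,…,8}, let Xᵢ = 1 if i and i+1 are adjacent. P(Xᵢ=1) = 2·(9−1)!/9! = 2/9.
By linearity, E[ΣXᵢ] = (8)·(2/9) = 16/9.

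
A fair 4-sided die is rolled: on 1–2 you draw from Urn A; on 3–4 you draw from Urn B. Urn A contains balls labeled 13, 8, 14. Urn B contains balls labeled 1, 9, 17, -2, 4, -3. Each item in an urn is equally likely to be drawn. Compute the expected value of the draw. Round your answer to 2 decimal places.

8.00

E[X | Urn A] = (13 + 8 + 14)/3 = 35/3
E[X | Urn B] = (1 + 9 + 17 − 2 + 4 − 3)/6 = 13/3
E[X] = (1/2)·35/3 + (1/2)·13/3 = 8 ≈ 8.00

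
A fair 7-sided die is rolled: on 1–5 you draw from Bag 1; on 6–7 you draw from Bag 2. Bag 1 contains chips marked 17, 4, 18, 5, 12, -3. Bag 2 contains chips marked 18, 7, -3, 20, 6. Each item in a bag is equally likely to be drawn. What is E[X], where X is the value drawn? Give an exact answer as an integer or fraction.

E[X | Bag 1] = (17 + 4 + 18 + 5 + 12 − 3)/6 = 53/6
E[X | Bag 2] = (18 + 7 − 3 + 20 + 6)/5 = 48/5
E[X] = (5/7)·53/6 + (2/7)·48/5 = 1901/210

1901/210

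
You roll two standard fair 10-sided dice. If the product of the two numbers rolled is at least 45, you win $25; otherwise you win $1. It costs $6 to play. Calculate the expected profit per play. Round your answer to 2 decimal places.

E[payout] = (37/50)·1 + (13/50)·25 = 181/25
Expected profit = 181/25 − 6 = 31/25 ≈ $1.24

$1.24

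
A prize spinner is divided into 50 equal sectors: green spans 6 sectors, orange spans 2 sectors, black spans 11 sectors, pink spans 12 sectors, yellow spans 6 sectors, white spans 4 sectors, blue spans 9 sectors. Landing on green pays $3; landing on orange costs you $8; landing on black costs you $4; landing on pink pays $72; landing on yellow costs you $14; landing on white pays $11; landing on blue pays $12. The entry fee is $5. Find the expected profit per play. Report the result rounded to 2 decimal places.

E[payout] = (6/50)·3 + (2/50)·(-8) + (11/50)·(-4) + (12/50)·72 + (6/50)·(-14) + (4/50)·11 + (9/50)·12 = 89/5
Expected profit = 89/5 − 5 = 64/5 ≈ $12.80

$12.80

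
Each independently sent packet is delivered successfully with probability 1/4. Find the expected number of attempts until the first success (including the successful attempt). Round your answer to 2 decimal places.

For a geometric distribution, E[trials] = 1/p = 1/(1/4) = 4.
≈ 4.00

4.00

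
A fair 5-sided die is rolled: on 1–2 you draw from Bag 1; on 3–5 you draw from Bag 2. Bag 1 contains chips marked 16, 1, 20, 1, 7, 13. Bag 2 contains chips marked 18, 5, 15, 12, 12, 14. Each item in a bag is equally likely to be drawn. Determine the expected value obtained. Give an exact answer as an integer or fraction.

E[X | Bag 1] = (16 + 1 + 20 + 1 + 7 + 13)/6 = 29/3
E[X | Bag 2] = (18 + 5 + 15 + 12 + 12 + 14)/6 = 38/3
E[X] = (2/5)·29/3 + (3/5)·38/3 = 172/15

172/15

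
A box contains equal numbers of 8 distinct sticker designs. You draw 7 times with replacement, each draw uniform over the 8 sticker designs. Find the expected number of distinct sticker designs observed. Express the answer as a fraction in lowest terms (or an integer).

Let Xⱼ=1 if type j appears at least once. P(Xⱼ=1) = 1 − ((8−1)/8)^7 = 1273609/2097152.
E[#distinct] = 8·1273609/2097152 = 1273609/262144.

1273609/262144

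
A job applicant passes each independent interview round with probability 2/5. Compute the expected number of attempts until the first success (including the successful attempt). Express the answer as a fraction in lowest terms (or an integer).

For a geometric distribution, E[trials] = 1/p = 1/(2/5) = 5/2.

5/2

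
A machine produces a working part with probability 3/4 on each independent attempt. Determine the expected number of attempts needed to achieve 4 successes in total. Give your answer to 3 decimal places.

5.333

By linearity (sum of 4 independent geometric waits), E[trials] = 4/p = 4/(3/4) = 16/3.
≈ 5.333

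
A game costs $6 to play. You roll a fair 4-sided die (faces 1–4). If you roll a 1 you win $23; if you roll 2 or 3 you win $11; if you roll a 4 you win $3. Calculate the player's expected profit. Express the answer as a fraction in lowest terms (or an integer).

E[payout] = (1/4)·3 + (1/2)·11 + (1/4)·23 = 12
Expected profit = 12 − 6 = 6

$6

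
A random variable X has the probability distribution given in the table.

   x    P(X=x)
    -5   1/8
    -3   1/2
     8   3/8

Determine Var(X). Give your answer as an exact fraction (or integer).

E[X] = (1/8)·(-5) + (1/2)·(-3) + (3/8)·8 = 7/8
E[X²] = (1/8)·25 + (1/2)·9 + (3/8)·64 = 253/8
Var(X) = 253/8 − (7/8)² = 1975/64

1975/64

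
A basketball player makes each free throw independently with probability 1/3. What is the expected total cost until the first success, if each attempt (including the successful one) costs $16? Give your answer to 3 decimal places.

$48.000

E[#attempts] = 1/p = 3; E[cost] = 16·3 = 48.
≈ 48.000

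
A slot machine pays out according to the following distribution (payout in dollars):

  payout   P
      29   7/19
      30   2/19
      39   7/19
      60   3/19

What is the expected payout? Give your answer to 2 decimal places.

$37.68

E[X] = (7/19)·29 + (2/19)·30 + (7/19)·39 + (3/19)·60
     = 716/19 ≈ 37.68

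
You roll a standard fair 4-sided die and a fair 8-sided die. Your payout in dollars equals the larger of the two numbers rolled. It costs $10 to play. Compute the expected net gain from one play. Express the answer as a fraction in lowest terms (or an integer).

Distribution of the larger of the two numbers rolled: 1 w.p. 1/32, 2 w.p. 3/32, 3 w.p. 5/32, 4 w.p. 7/32, 5 w.p. 1/8, 6 w.p. 1/8, …
E[payout] = (1/32)·1 + (3/32)·2 + (5/32)·3 + (7/32)·4 + (1/8)·5 + (1/8)·6 + (1/8)·7 + (1/8)·8 = 77/16
Expected profit = 77/16 − 10 = -83/16

-83/16 dollars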